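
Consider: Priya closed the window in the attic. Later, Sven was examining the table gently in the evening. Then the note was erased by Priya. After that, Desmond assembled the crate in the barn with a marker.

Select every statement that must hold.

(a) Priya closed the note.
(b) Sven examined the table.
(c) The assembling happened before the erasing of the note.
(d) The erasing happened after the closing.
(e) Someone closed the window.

(b), (d), (e)

(a) Not entailed — Priya closed the window, not the note; the note belongs to the erasing event.
(b) Entailed — 'examine' is an activity; 'was examining' entails that some examining happened, so 'examined' holds.
(c) Not entailed — the narrative places the erasing before the assembling, not after.
(d) Entailed — the narrative places the closing before the erasing.
(e) Entailed — every conjunct here is already in the original closing event.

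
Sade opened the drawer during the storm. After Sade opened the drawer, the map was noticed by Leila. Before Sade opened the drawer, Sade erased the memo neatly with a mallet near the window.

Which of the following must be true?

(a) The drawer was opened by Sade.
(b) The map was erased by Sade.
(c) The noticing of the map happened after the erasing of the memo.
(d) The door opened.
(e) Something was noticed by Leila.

(a) Entailed — this follows by dropping conjuncts from the opening event's description.
(b) Not entailed — Sade erased the memo, not the map; the map belongs to the noticing event.
(c) Entailed — the narrative places the erasing before the noticing.
(d) Not entailed — the drawer is what opened, not the door.
(e) Entailed — every conjunct here is already in the original noticing event.

(a), (c), (e)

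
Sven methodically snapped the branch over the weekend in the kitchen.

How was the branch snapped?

methodically

'methodically' marks the manner of the snapping event.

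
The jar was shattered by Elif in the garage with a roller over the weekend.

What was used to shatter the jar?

a roller

'with a roller' marks the instrument of the shattering event.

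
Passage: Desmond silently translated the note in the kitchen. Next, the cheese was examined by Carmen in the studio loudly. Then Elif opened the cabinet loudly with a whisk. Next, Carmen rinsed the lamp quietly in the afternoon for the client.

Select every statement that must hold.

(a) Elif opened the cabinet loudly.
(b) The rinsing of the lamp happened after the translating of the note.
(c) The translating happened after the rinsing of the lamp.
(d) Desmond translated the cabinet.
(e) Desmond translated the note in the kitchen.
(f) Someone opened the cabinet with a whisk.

(a) Entailed — the original entails any weakening of itself; this just drops 'with a whisk'.
(b) Entailed — the narrative places the translating before the rinsing.
(c) Not entailed — the narrative places the translating before the rinsing, not after.
(d) Not entailed — Desmond translated the note, not the cabinet; the cabinet belongs to the opening event.
(e) Entailed — every conjunct here is already in the original translating event.
(f) Entailed — dropping 'loudly' and generalizing the agent leaves a sub-description the original still satisfies.

(a), (b), (e), (f)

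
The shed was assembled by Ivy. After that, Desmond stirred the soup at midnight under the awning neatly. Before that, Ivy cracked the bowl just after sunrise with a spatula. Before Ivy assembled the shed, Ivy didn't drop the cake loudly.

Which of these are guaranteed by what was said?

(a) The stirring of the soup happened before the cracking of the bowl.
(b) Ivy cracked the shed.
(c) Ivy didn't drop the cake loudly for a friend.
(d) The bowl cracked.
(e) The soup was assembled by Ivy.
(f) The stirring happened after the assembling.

(c), (d), (f)

(a) Not entailed — the narrative places the cracking before the stirring, not after.
(b) Not entailed — Ivy cracked the bowl, not the shed; the shed belongs to the assembling event.
(c) Entailed — under negation, adding a further restriction is entailed: if no such dropping event occurred, none occurred for a friend either.
(d) Entailed — 'Ivy cracked the bowl' is causative; it entails the inchoative 'the bowl cracked'.
(e) Not entailed — Ivy assembled the shed, not the soup; the soup belongs to the stirring event.
(f) Entailed — the narrative places the assembling before the stirring.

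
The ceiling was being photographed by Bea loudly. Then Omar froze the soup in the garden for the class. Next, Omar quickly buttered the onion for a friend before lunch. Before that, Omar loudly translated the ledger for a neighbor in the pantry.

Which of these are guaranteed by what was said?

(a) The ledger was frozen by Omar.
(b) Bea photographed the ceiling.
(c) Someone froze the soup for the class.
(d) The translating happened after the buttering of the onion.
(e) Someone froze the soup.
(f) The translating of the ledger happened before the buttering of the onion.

(c), (e), (f)

(a) Not entailed — Omar froze the soup, not the ledger; the ledger belongs to the translating event.
(b) Not entailed — 'was photographing' is progressive on an accomplishment; it does not entail the completed 'photographed'.
(c) Entailed — the original entails any weakening of itself; this just drops 'in the garden' and generalizes the agent.
(d) Not entailed — the narrative places the translating before the buttering, not after.
(e) Entailed — every conjunct here is already in the original freezing event.
(f) Entailed — the narrative places the translating before the buttering.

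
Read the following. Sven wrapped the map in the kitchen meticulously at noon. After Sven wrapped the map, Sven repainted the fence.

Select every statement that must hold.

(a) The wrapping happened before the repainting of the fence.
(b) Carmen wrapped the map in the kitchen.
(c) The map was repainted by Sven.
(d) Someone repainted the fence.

(a) Entailed — the narrative places the wrapping before the repainting.
(b) Not entailed — the passage has Sven wrapping the map, not Carmen.
(c) Not entailed — Sven repainted the fence, not the map; the map belongs to the wrapping event.
(d) Entailed — the original entails any weakening of itself; this just generalizes the agent.

(a), (d)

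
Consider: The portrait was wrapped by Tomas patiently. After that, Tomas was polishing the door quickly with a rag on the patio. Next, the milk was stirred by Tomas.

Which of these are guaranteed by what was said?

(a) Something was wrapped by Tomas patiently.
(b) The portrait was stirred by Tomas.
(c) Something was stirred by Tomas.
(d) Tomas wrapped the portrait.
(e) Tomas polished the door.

(a) Entailed — generalizing the patient leaves a sub-description the original still satisfies.
(b) Not entailed — Tomas stirred the milk, not the portrait; the portrait belongs to the wrapping event.
(c) Entailed — generalizing the patient leaves a sub-description the original still satisfies.
(d) Entailed — dropping 'patiently' leaves a sub-description the original still satisfies.
(e) Entailed — 'polish' is an activity; 'was polishing' entails that some polishing happened, so 'polished' holds.

(a), (c), (d), (e)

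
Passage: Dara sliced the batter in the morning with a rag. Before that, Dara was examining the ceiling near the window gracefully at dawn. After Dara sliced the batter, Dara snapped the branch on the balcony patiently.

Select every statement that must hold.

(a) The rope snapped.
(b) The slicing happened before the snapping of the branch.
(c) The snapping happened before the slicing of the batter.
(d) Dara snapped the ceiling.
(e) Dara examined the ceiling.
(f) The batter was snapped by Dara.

(a) Not entailed — the branch is what snapped, not the rope.
(b) Entailed — the narrative places the slicing before the snapping.
(c) Not entailed — the narrative places the slicing before the snapping, not after.
(d) Not entailed — Dara snapped the branch, not the ceiling; the ceiling belongs to the examining event.
(e) Entailed — 'examine' is an activity; 'was examining' entails that some examining happened, so 'examined' holds.
(f) Not entailed — Dara snapped the branch, not the batter; the batter belongs to the slicing event.

(b), (e)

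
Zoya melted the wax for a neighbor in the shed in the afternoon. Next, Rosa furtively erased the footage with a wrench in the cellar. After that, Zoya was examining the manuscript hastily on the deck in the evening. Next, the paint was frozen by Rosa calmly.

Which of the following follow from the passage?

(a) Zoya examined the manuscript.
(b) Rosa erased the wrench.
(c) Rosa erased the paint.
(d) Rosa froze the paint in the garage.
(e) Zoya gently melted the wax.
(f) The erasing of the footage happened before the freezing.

(a), (f)

(a) Entailed — 'examine' is an activity; 'was examining' entails that some examining happened, so 'examined' holds.
(b) Not entailed — the wrench is the instrument, not what was erased.
(c) Not entailed — Rosa erased the footage, not the paint; the paint belongs to the freezing event.
(d) Not entailed — 'in the garage' adds information not in the original event.
(e) Not entailed — 'gently' adds information not in the original event.
(f) Entailed — the narrative places the erasing before the freezing.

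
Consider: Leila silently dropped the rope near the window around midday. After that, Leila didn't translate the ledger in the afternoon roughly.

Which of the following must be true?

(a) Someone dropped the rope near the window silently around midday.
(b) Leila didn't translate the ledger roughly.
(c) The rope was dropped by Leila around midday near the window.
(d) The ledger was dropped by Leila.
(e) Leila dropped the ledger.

(a), (c)

(a) Entailed — the original entails any weakening of itself; this just generalizes the agent.
(b) Not entailed — dropping 'in the afternoon' under negation is not valid — the original leaves open that Leila translated the ledger some other way.
(c) Entailed — dropping 'silently' leaves a sub-description the original still satisfies.
(d) Not entailed — Leila dropped the rope, not the ledger; the ledger belongs to the translating event.
(e) Not entailed — Leila dropped the rope, not the ledger; the ledger belongs to the translating event.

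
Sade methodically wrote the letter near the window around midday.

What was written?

'the letter' marks the patient of the writing event.

the letter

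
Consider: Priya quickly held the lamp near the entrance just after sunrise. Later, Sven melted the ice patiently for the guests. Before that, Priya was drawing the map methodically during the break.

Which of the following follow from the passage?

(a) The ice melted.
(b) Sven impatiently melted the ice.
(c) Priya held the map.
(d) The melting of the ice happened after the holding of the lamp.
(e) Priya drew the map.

(a), (d)

(a) Entailed — 'Sven melted the ice' is causative; it entails the inchoative 'the ice melted'.
(b) Not entailed — 'impatiently' adds a manner not in (and inconsistent with) the original.
(c) Not entailed — Priya held the lamp, not the map; the map belongs to the drawing event.
(d) Entailed — the narrative places the holding before the melting.
(e) Not entailed — 'was drawing' is progressive on an accomplishment; it does not entail the completed 'drew'.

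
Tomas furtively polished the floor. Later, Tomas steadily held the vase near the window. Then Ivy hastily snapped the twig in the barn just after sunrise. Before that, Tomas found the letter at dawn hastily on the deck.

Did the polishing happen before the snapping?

The narrative orders the polishing before the snapping.

yes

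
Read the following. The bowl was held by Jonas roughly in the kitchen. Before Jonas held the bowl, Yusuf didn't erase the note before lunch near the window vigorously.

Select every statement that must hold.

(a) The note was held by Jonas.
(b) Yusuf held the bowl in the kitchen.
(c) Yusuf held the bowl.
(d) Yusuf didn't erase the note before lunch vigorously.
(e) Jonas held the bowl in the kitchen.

(e)

(a) Not entailed — Jonas held the bowl, not the note; the note belongs to the erasing event.
(b) Not entailed — the passage has Jonas holding the bowl, not Yusuf.
(c) Not entailed — the passage has Jonas holding the bowl, not Yusuf.
(d) Not entailed — dropping 'near the window' under negation is not valid — the original leaves open that Yusuf erased the note some other way.
(e) Entailed — this follows by dropping conjuncts from the holding event's description.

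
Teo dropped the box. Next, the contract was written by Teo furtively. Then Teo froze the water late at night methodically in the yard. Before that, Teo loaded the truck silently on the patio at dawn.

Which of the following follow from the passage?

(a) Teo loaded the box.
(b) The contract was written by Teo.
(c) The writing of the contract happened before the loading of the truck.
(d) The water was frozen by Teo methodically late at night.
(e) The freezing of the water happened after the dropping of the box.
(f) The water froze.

(a) Not entailed — Teo loaded the truck, not the box; the box belongs to the dropping event.
(b) Entailed — this follows by dropping conjuncts from the writing event's description.
(c) Not entailed — the narrative doesn't order the writing relative to the loading.
(d) Entailed — every conjunct here is already in the original freezing event.
(e) Entailed — the narrative places the dropping before the freezing.
(f) Entailed — 'Teo froze the water' is causative; it entails the inchoative 'the water froze'.

(b), (d), (e), (f)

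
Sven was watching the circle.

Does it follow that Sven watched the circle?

yes

'watch' is atelic; if Sven was watching the circle, then Sven watched the circle (for some time).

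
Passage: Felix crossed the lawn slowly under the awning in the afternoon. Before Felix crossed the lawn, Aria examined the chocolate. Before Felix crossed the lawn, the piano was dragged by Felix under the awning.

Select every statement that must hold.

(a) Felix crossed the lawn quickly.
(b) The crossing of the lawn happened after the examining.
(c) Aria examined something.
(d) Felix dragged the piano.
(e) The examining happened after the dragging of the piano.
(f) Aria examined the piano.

(b), (c), (d)

(a) Not entailed — 'quickly' adds a manner not in (and inconsistent with) the original.
(b) Entailed — the narrative places the examining before the crossing.
(c) Entailed — the original entails any weakening of itself; this just generalizes the patient.
(d) Entailed — dropping 'under the awning' leaves a sub-description the original still satisfies.
(e) Not entailed — the narrative doesn't order the dragging relative to the examining.
(f) Not entailed — Aria examined the chocolate, not the piano; the piano belongs to the dragging event.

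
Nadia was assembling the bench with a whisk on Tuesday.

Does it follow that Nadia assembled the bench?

no

'was assembling' is progressive; for an accomplishment like 'assemble the bench', it doesn't entail completion.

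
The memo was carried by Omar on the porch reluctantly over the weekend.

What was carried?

'the memo' marks the patient of the carrying event.

the memo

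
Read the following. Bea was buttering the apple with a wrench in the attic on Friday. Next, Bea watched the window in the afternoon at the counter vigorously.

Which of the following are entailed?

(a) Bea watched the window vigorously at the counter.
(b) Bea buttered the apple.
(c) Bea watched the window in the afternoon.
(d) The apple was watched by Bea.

(a), (c)

(a) Entailed — dropping 'in the afternoon' leaves a sub-description the original still satisfies.
(b) Not entailed — 'was buttering' is progressive on an accomplishment; it does not entail the completed 'buttered'.
(c) Entailed — the original entails any weakening of itself; this just drops 'at the counter', 'vigorously'.
(d) Not entailed — Bea watched the window, not the apple; the apple belongs to the buttering event.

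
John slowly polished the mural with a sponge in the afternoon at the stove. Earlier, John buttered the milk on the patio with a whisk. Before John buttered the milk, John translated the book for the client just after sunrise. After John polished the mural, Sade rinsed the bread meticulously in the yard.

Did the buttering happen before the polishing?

yes

The narrative orders the buttering before the polishing.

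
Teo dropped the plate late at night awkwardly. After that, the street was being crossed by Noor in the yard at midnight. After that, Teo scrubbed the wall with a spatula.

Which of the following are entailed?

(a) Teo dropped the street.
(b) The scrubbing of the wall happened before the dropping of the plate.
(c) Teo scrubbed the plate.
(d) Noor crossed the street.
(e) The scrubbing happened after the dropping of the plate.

(a) Not entailed — Teo dropped the plate, not the street; the street belongs to the crossing event.
(b) Not entailed — the narrative places the dropping before the scrubbing, not after.
(c) Not entailed — Teo scrubbed the wall, not the plate; the plate belongs to the dropping event.
(d) Not entailed — 'was crossing' is progressive on an accomplishment; it does not entail the completed 'crossed'.
(e) Entailed — the narrative places the dropping before the scrubbing.

(e)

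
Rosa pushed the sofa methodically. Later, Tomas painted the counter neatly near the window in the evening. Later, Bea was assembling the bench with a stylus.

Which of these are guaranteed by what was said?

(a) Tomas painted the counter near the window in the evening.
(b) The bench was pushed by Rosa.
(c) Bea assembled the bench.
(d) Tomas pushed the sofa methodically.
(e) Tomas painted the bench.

(a) Entailed — this follows by dropping conjuncts from the painting event's description.
(b) Not entailed — Rosa pushed the sofa, not the bench; the bench belongs to the assembling event.
(c) Not entailed — 'was assembling' is progressive on an accomplishment; it does not entail the completed 'assembled'.
(d) Not entailed — the passage has Rosa pushing the sofa, not Tomas.
(e) Not entailed — Tomas painted the counter, not the bench; the bench belongs to the assembling event.

(a)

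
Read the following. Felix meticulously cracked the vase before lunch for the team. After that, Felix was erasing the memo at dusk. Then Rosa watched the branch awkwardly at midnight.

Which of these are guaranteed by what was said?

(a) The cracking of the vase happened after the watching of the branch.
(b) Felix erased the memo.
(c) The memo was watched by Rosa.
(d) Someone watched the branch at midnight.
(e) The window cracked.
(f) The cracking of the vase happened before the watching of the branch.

(a) Not entailed — the narrative places the cracking before the watching, not after.
(b) Not entailed — 'was erasing' is progressive on an accomplishment; it does not entail the completed 'erased'.
(c) Not entailed — Rosa watched the branch, not the memo; the memo belongs to the erasing event.
(d) Entailed — every conjunct here is already in the original watching event.
(e) Not entailed — the vase is what cracked, not the window.
(f) Entailed — the narrative places the cracking before the watching.

(d), (f)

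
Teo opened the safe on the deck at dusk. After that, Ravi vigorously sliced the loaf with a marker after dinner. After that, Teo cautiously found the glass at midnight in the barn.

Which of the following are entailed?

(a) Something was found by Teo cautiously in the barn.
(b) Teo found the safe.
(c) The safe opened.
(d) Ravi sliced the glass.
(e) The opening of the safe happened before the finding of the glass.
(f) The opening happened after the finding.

(a) Entailed — every conjunct here is already in the original finding event.
(b) Not entailed — Teo found the glass, not the safe; the safe belongs to the opening event.
(c) Entailed — 'Teo opened the safe' is causative; it entails the inchoative 'the safe opened'.
(d) Not entailed — Ravi sliced the loaf, not the glass; the glass belongs to the finding event.
(e) Entailed — the narrative places the opening before the finding.
(f) Not entailed — the narrative places the opening before the finding, not after.

(a), (c), (e)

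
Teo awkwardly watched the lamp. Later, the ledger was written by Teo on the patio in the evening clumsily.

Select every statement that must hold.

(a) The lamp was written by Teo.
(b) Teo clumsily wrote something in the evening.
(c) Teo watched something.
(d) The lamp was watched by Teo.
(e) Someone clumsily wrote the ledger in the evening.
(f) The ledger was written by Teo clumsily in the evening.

(a) Not entailed — Teo wrote the ledger, not the lamp; the lamp belongs to the watching event.
(b) Entailed — this follows by dropping conjuncts from the writing event's description.
(c) Entailed — this follows by dropping conjuncts from the watching event's description.
(d) Entailed — the original entails any weakening of itself; this just drops 'awkwardly'.
(e) Entailed — every conjunct here is already in the original writing event.
(f) Entailed — the original entails any weakening of itself; this just drops 'on the patio'.

(b), (c), (d), (e), (f)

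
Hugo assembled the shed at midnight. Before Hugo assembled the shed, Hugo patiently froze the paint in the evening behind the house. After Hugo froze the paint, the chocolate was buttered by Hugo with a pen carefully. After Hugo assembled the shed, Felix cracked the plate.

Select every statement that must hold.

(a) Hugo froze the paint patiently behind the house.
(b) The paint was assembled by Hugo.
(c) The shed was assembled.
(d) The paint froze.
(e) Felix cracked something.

(a), (c), (d), (e)

(a) Entailed — the original entails any weakening of itself; this just drops 'in the evening'.
(b) Not entailed — Hugo assembled the shed, not the paint; the paint belongs to the freezing event.
(c) Entailed — dropping 'at midnight' and generalizing the agent leaves a sub-description the original still satisfies.
(d) Entailed — 'Hugo froze the paint' is causative; it entails the inchoative 'the paint froze'.
(e) Entailed — every conjunct here is already in the original cracking event.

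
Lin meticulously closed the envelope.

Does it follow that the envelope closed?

yes

'Lin closed the envelope' is the causative; it entails the inchoative 'the envelope closed'.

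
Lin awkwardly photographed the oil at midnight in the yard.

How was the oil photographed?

'awkwardly' marks the manner of the photographing event.

awkwardly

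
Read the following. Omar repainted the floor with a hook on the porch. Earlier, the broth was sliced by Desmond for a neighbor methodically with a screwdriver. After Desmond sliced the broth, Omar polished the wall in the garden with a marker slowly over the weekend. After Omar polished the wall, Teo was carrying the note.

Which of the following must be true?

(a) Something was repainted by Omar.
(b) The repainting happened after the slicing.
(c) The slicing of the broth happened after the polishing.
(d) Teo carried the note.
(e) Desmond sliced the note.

(a) Entailed — every conjunct here is already in the original repainting event.
(b) Entailed — the narrative places the slicing before the repainting.
(c) Not entailed — the narrative places the slicing before the polishing, not after.
(d) Entailed — 'carry' is an activity; 'was carrying' entails that some carrying happened, so 'carried' holds.
(e) Not entailed — Desmond sliced the broth, not the note; the note belongs to the carrying event.

(a), (b), (d)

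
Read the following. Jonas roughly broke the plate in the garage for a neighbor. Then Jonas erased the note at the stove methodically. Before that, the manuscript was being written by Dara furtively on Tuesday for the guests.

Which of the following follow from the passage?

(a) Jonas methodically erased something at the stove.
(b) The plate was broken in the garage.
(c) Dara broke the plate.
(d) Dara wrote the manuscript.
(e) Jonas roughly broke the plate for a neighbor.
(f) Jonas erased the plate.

(a) Entailed — this follows by dropping conjuncts from the erasing event's description.
(b) Entailed — the original entails any weakening of itself; this just drops 'roughly', 'for a neighbor' and generalizes the agent.
(c) Not entailed — the passage has Jonas breaking the plate, not Dara.
(d) Not entailed — 'was writing' is progressive on an accomplishment; it does not entail the completed 'wrote'.
(e) Entailed — this follows by dropping conjuncts from the breaking event's description.
(f) Not entailed — Jonas erased the note, not the plate; the plate belongs to the breaking event.

(a), (b), (e)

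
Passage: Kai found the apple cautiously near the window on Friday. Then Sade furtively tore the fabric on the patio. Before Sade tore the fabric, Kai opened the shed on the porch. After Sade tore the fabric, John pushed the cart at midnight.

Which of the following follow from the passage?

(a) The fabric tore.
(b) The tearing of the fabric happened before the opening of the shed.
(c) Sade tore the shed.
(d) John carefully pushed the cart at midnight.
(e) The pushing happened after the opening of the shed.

(a), (e)

(a) Entailed — 'Sade tore the fabric' is causative; it entails the inchoative 'the fabric tore'.
(b) Not entailed — the narrative places the opening before the tearing, not after.
(c) Not entailed — Sade tore the fabric, not the shed; the shed belongs to the opening event.
(d) Not entailed — 'carefully' adds information not in the original event.
(e) Entailed — the narrative places the opening before the pushing.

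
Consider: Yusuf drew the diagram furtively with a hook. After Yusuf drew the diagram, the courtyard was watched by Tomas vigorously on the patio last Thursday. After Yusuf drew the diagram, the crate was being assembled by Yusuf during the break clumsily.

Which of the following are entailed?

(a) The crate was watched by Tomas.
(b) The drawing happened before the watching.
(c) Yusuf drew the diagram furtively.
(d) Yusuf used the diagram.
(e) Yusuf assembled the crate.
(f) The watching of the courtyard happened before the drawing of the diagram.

(a) Not entailed — Tomas watched the courtyard, not the crate; the crate belongs to the assembling event.
(b) Entailed — the narrative places the drawing before the watching.
(c) Entailed — this follows by dropping conjuncts from the drawing event's description.
(d) Not entailed — the diagram is the patient, not an instrument — Yusuf used a hook.
(e) Not entailed — 'was assembling' is progressive on an accomplishment; it does not entail the completed 'assembled'.
(f) Not entailed — the narrative places the drawing before the watching, not after.

(b), (c)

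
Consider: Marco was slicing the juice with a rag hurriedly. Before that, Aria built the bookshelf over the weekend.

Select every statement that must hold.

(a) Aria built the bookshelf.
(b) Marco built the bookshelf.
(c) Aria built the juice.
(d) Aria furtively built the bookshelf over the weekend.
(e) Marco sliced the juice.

(a)

(a) Entailed — this follows by dropping conjuncts from the building event's description.
(b) Not entailed — the passage has Aria building the bookshelf, not Marco.
(c) Not entailed — Aria built the bookshelf, not the juice; the juice belongs to the slicing event.
(d) Not entailed — 'furtively' adds information not in the original event.
(e) Not entailed — 'was slicing' is progressive on an accomplishment; it does not entail the completed 'sliced'.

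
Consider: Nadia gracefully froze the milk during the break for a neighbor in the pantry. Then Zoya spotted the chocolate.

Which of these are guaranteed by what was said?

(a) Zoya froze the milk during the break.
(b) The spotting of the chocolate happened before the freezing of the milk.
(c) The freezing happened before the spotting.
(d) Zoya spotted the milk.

(a) Not entailed — the passage has Nadia freezing the milk, not Zoya.
(b) Not entailed — the narrative places the freezing before the spotting, not after.
(c) Entailed — the narrative places the freezing before the spotting.
(d) Not entailed — Zoya spotted the chocolate, not the milk; the milk belongs to the freezing event.

(c)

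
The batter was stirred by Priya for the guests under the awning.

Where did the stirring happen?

'under the awning' marks the location of the stirring event.

under the awning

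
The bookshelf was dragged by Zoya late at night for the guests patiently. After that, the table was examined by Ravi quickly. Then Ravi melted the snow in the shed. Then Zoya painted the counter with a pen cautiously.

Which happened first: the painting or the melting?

The connectives place the melting before the painting.

the melting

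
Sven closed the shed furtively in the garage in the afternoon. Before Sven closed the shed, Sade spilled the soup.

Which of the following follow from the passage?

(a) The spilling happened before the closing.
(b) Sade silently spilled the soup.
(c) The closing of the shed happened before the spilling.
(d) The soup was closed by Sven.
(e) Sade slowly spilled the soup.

(a) Entailed — the narrative places the spilling before the closing.
(b) Not entailed — 'silently' adds information not in the original event.
(c) Not entailed — the narrative places the spilling before the closing, not after.
(d) Not entailed — Sven closed the shed, not the soup; the soup belongs to the spilling event.
(e) Not entailed — 'slowly' adds information not in the original event.

(a)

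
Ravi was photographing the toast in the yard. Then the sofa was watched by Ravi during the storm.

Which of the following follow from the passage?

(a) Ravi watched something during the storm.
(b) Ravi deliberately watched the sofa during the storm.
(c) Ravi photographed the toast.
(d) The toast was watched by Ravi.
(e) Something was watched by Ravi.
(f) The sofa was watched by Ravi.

(a) Entailed — the original entails any weakening of itself; this just generalizes the patient.
(b) Not entailed — 'deliberately' adds information not in the original event.
(c) Not entailed — 'was photographing' is progressive on an accomplishment; it does not entail the completed 'photographed'.
(d) Not entailed — Ravi watched the sofa, not the toast; the toast belongs to the photographing event.
(e) Entailed — this follows by dropping conjuncts from the watching event's description.
(f) Entailed — the original entails any weakening of itself; this just drops 'during the storm'.

(a), (e), (f)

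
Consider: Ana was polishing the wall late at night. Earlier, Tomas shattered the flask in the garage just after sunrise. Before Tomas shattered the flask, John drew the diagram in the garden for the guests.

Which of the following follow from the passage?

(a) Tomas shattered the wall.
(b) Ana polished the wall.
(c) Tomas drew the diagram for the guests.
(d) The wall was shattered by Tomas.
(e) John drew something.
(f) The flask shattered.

(a) Not entailed — Tomas shattered the flask, not the wall; the wall belongs to the polishing event.
(b) Entailed — 'polish' is an activity; 'was polishing' entails that some polishing happened, so 'polished' holds.
(c) Not entailed — the passage has John drawing the diagram, not Tomas.
(d) Not entailed — Tomas shattered the flask, not the wall; the wall belongs to the polishing event.
(e) Entailed — dropping 'in the garden', 'for the guests' and generalizing the patient leaves a sub-description the original still satisfies.
(f) Entailed — 'Tomas shattered the flask' is causative; it entails the inchoative 'the flask shattered'.

(b), (e), (f)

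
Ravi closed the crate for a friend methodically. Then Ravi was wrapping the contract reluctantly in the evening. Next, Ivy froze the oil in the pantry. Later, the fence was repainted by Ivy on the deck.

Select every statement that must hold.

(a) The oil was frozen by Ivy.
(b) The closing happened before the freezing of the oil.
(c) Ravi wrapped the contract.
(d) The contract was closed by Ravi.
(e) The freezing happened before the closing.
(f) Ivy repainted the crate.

(a), (b)

(a) Entailed — this follows by dropping conjuncts from the freezing event's description.
(b) Entailed — the narrative places the closing before the freezing.
(c) Not entailed — 'was wrapping' is progressive on an accomplishment; it does not entail the completed 'wrapped'.
(d) Not entailed — Ravi closed the crate, not the contract; the contract belongs to the wrapping event.
(e) Not entailed — the narrative places the closing before the freezing, not after.
(f) Not entailed — Ivy repainted the fence, not the crate; the crate belongs to the closing event.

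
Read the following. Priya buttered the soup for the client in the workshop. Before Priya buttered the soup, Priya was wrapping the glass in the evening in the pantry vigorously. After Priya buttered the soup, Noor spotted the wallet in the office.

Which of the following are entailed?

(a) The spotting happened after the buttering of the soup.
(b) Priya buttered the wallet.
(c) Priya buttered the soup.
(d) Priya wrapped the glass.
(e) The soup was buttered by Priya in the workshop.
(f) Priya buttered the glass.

(a) Entailed — the narrative places the buttering before the spotting.
(b) Not entailed — Priya buttered the soup, not the wallet; the wallet belongs to the spotting event.
(c) Entailed — dropping 'in the workshop', 'for the client' leaves a sub-description the original still satisfies.
(d) Not entailed — 'was wrapping' is progressive on an accomplishment; it does not entail the completed 'wrapped'.
(e) Entailed — every conjunct here is already in the original buttering event.
(f) Not entailed — Priya buttered the soup, not the glass; the glass belongs to the wrapping event.

(a), (c), (e)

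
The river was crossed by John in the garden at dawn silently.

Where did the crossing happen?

'in the garden' marks the location of the crossing event.

in the garden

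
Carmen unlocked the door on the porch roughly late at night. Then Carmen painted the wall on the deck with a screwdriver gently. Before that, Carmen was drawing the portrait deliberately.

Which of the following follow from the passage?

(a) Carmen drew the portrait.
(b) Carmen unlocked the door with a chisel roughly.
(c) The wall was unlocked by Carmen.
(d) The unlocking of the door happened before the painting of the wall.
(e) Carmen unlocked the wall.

(d)

(a) Not entailed — 'was drawing' is progressive on an accomplishment; it does not entail the completed 'drew'.
(b) Not entailed — 'with a chisel' adds information not in the original event.
(c) Not entailed — Carmen unlocked the door, not the wall; the wall belongs to the painting event.
(d) Entailed — the narrative places the unlocking before the painting.
(e) Not entailed — Carmen unlocked the door, not the wall; the wall belongs to the painting event.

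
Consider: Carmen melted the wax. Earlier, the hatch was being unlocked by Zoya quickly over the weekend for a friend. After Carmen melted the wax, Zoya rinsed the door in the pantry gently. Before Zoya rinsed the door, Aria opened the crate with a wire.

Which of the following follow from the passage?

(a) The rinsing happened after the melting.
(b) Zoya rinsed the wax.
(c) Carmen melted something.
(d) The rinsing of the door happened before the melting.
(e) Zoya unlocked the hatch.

(a), (c)

(a) Entailed — the narrative places the melting before the rinsing.
(b) Not entailed — Zoya rinsed the door, not the wax; the wax belongs to the melting event.
(c) Entailed — this follows by dropping conjuncts from the melting event's description.
(d) Not entailed — the narrative places the melting before the rinsing, not after.
(e) Not entailed — 'was unlocking' is progressive on an accomplishment; it does not entail the completed 'unlocked'.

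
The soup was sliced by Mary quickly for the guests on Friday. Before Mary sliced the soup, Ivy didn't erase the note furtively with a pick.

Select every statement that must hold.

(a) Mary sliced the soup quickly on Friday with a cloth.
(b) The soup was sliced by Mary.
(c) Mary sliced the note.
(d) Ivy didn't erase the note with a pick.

(b)

(a) Not entailed — 'with a cloth' adds information not in the original event.
(b) Entailed — every conjunct here is already in the original slicing event.
(c) Not entailed — Mary sliced the soup, not the note; the note belongs to the erasing event.
(d) Not entailed — dropping 'furtively' under negation is not valid — the original leaves open that Ivy erased the note some other way.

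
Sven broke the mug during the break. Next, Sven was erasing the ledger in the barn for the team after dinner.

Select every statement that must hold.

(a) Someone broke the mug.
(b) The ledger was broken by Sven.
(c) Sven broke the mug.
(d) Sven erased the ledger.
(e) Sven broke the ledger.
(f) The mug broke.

(a) Entailed — this follows by dropping conjuncts from the breaking event's description.
(b) Not entailed — Sven broke the mug, not the ledger; the ledger belongs to the erasing event.
(c) Entailed — every conjunct here is already in the original breaking event.
(d) Not entailed — 'was erasing' is progressive on an accomplishment; it does not entail the completed 'erased'.
(e) Not entailed — Sven broke the mug, not the ledger; the ledger belongs to the erasing event.
(f) Entailed — 'Sven broke the mug' is causative; it entails the inchoative 'the mug broke'.

(a), (c), (f)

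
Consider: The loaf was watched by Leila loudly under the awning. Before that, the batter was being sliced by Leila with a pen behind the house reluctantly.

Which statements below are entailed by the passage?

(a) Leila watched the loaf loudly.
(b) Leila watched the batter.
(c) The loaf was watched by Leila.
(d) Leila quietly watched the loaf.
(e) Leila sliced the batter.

(a), (c)

(a) Entailed — dropping 'under the awning' leaves a sub-description the original still satisfies.
(b) Not entailed — Leila watched the loaf, not the batter; the batter belongs to the slicing event.
(c) Entailed — dropping 'loudly', 'under the awning' leaves a sub-description the original still satisfies.
(d) Not entailed — 'quietly' adds a manner not in (and inconsistent with) the original.
(e) Not entailed — 'was slicing' is progressive on an accomplishment; it does not entail the completed 'sliced'.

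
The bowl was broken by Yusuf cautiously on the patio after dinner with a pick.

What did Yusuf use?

'with a pick' marks the instrument of the breaking event.

a pick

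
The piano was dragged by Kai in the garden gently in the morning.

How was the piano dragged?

gently

'gently' marks the manner of the dragging event.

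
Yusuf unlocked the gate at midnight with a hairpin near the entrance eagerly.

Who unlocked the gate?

'Yusuf' marks the agent of the unlocking event.

Yusuf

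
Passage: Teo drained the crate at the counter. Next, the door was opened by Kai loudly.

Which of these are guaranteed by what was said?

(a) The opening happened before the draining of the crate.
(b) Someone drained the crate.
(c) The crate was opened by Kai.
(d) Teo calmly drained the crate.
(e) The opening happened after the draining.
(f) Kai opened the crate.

(b), (e)

(a) Not entailed — the narrative places the draining before the opening, not after.
(b) Entailed — every conjunct here is already in the original draining event.
(c) Not entailed — Kai opened the door, not the crate; the crate belongs to the draining event.
(d) Not entailed — 'calmly' adds information not in the original event.
(e) Entailed — the narrative places the draining before the opening.
(f) Not entailed — Kai opened the door, not the crate; the crate belongs to the draining event.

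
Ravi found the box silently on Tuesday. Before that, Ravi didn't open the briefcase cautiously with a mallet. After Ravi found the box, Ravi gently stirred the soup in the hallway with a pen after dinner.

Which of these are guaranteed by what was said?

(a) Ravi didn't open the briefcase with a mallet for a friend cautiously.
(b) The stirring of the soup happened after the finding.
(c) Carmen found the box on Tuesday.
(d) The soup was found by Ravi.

(a), (b)

(a) Entailed — under negation, adding a further restriction is entailed: if no such opening event occurred, none occurred for a friend either.
(b) Entailed — the narrative places the finding before the stirring.
(c) Not entailed — the passage has Ravi finding the box, not Carmen.
(d) Not entailed — Ravi found the box, not the soup; the soup belongs to the stirring event.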